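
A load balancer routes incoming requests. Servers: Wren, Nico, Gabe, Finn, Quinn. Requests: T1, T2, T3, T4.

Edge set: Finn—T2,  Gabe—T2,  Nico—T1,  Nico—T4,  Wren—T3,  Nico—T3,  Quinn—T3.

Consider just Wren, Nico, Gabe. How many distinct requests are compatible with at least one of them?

4

The union of neighbours of {Wren, Nico, Gabe} is {T1, T2, T3, T4}, which has 4 elements.
Since |N(S)| = 4 ≥ |S| = 3, Hall's condition holds for this subset.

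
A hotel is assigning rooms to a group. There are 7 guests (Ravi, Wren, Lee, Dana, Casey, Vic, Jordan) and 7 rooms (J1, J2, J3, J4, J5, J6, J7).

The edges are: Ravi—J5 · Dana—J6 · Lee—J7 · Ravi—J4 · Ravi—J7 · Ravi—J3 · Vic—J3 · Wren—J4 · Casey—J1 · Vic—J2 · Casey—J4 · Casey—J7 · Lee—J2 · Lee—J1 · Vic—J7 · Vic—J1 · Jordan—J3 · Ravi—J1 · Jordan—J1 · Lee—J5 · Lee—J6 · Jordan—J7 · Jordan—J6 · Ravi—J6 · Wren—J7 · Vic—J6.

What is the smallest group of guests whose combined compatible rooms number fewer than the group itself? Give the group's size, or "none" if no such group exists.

A matching saturating every guest exists, for instance Ravi→J7, Wren→J4, Lee→J5, Dana→J6, Casey→J1, Vic→J2, Jordan→J3.
By Hall's marriage theorem, this means |N(S)| ≥ |S| for every subset S, so no violating subset exists.

none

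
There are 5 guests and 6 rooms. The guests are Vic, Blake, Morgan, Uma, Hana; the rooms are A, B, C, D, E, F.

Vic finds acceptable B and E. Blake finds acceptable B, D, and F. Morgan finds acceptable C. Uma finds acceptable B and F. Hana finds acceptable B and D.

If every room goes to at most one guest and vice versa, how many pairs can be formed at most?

5

For example, pair Vic→E, Blake→D, Morgan→C, Uma→F, Hana→B.
This saturates every guest, so 5 is the maximum.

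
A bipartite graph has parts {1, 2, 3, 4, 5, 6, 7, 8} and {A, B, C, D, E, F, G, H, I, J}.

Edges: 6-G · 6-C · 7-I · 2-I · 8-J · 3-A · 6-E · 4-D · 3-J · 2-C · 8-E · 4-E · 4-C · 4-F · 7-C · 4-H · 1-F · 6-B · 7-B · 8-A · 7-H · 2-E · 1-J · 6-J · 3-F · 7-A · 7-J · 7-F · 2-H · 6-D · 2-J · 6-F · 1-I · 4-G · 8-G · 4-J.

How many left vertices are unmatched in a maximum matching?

For example, pair 1-I, 2-H, 3-F, 4-J, 6-G, 7-A, 8-E.
The set {5} has only 0 neighbours (∅), so by Hall's theorem at most 7 of the 8 left vertices can be matched.
That matches 7 of the 8, leaving 1 unmatched; no matching can do better.

1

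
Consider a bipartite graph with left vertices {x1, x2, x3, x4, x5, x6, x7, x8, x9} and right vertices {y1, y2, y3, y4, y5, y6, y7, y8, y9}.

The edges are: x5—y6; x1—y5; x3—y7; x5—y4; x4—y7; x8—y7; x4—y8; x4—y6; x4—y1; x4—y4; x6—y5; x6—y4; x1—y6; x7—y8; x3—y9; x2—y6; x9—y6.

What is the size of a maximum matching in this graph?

A valid assignment of size 7: x1→y5, x2→y6, x3→y9, x4→y1, x5→y4, x7→y8, x8→y7.
The set {x1, x2, x5, x6, x9} has only 3 neighbours ({y4, y5, y6}), so by Hall's theorem at most 7 of the 9 left vertices can be matched.

7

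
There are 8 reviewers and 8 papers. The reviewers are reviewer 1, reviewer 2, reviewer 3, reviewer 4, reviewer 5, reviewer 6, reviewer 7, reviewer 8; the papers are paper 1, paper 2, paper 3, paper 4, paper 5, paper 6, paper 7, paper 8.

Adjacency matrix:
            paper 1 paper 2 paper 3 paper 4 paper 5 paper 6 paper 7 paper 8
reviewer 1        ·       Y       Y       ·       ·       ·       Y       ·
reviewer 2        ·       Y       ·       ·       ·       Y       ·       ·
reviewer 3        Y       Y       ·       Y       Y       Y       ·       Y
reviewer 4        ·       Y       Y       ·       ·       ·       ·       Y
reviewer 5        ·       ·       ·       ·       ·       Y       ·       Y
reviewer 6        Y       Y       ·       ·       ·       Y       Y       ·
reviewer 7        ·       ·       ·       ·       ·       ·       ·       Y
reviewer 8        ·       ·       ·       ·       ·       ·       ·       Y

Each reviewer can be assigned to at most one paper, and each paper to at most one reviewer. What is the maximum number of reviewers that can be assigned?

For example, pair reviewer 1→paper 7, reviewer 2→paper 2, reviewer 3→paper 5, reviewer 4→paper 3, reviewer 5→paper 6, reviewer 6→paper 1, reviewer 7→paper 8.
The set {reviewer 7, reviewer 8} has only 1 neighbour ({paper 8}), so by Hall's theorem at most 7 of the 8 reviewers can be matched.

7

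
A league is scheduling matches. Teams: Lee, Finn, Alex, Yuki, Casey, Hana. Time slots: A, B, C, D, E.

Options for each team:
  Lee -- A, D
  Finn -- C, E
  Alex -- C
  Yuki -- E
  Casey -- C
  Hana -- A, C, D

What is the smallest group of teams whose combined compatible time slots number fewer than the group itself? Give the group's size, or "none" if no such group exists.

2

Take S = {Alex, Casey}. Its neighbourhood is {C}, so |N(S)| = 1 < |S| = 2.
No single vertex violates Hall's condition since each has at least one neighbour, so 2 is the minimum.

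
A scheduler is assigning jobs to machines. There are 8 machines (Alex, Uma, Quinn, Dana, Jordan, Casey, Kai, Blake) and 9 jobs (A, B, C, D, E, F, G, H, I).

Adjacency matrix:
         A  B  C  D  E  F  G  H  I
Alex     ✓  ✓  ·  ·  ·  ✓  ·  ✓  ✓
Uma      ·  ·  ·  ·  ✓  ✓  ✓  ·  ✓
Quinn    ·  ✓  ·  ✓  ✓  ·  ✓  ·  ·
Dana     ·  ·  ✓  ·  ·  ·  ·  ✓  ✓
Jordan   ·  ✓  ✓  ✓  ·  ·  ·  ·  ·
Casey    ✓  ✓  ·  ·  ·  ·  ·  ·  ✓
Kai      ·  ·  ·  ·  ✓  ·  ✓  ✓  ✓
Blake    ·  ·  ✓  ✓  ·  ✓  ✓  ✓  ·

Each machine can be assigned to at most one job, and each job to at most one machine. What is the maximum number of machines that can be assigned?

8

For example, pair Alex-A, Uma-E, Quinn-D, Dana-C, Jordan-B, Casey-I, Kai-H, Blake-G.
All 8 machines are matched, so no larger matching exists.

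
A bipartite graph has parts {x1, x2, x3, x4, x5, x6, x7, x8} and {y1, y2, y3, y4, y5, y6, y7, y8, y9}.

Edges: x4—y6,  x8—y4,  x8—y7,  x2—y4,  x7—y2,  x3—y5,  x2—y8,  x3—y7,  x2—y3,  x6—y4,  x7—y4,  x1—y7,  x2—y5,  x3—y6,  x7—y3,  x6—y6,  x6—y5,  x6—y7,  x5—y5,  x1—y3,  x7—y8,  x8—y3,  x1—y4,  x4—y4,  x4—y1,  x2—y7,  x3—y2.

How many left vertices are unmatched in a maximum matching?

A valid assignment of size 8: x1-y4, x2-y7, x3-y2, x4-y1, x5-y5, x6-y6, x7-y8, x8-y3.
All 8 left vertices are matched, so no larger matching exists.
That matches 8 of the 8, leaving 0 unmatched; no matching can do better.

0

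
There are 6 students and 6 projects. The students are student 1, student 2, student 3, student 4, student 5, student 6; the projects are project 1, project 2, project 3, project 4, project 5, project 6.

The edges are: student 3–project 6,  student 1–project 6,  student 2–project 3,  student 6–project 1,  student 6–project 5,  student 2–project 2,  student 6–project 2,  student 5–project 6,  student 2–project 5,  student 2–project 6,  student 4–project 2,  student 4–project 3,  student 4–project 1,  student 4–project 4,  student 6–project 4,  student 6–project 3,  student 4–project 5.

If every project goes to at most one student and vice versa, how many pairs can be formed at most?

4

A valid assignment of size 4: student 1–project 6, student 2–project 5, student 4–project 2, student 6–project 3.
The set {student 1, student 3, student 5} has only 1 neighbour ({project 6}), so by Hall's theorem at most 4 of the 6 students can be matched.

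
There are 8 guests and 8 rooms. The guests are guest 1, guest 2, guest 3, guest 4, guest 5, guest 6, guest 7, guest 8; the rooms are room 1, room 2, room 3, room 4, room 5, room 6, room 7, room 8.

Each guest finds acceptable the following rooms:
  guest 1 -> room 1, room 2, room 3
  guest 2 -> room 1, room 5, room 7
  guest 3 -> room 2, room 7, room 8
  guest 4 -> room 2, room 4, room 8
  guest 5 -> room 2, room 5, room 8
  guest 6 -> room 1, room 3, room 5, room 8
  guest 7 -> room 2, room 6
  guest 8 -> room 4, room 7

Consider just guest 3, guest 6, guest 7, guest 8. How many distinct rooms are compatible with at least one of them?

8

The union of neighbours of {guest 3, guest 6, guest 7, guest 8} is {room 1, room 2, room 3, room 4, room 5, room 6, room 7, room 8}, which has 8 elements.
Since |N(S)| = 8 ≥ |S| = 4, Hall's condition holds for this subset.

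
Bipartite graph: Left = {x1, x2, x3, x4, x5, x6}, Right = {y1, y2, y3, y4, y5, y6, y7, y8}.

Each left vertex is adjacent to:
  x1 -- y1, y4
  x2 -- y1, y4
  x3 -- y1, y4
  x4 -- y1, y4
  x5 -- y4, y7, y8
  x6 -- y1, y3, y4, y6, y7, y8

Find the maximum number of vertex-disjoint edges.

4

A valid assignment of size 4: x1-y4, x2-y1, x5-y8, x6-y7.
The set {x1, x2, x3, x4} has only 2 neighbours ({y1, y4}), so by Hall's theorem at most 4 of the 6 left vertices can be matched.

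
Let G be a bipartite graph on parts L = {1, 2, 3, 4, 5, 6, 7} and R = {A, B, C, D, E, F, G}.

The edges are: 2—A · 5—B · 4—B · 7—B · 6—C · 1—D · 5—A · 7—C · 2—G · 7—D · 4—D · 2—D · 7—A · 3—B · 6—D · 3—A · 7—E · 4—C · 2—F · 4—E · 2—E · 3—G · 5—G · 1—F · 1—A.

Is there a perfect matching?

A valid assignment of size 7: 1→F, 2→E, 3→G, 4→C, 5→B, 6→D, 7→A.
All 7 left vertices are covered.

Yes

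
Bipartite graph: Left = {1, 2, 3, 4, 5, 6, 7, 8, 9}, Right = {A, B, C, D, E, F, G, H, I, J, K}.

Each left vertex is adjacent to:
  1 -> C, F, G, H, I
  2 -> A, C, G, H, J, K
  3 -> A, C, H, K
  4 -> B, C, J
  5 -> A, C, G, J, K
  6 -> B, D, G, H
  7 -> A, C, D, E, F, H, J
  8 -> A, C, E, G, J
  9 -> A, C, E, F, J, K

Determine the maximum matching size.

One maximum matching: 1–F, 2–A, 3–H, 4–C, 5–K, 6–B, 7–E, 8–G, 9–J.
This saturates every left vertex, so 9 is the maximum.

9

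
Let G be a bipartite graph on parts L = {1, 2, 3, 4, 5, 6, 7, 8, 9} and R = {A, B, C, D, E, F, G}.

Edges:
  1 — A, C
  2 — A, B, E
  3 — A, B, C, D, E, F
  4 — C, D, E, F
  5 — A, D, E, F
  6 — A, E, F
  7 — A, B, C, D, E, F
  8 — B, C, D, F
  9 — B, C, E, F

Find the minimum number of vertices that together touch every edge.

6

{A, B, C, D, E, F} is a vertex cover of size 6: every edge has an endpoint in this set.
No smaller cover exists because 1–A, 2–B, 3–F, 4–C, 5–D, 6–E is a matching of size 6, and a cover must include an endpoint of each of these disjoint edges (König's theorem).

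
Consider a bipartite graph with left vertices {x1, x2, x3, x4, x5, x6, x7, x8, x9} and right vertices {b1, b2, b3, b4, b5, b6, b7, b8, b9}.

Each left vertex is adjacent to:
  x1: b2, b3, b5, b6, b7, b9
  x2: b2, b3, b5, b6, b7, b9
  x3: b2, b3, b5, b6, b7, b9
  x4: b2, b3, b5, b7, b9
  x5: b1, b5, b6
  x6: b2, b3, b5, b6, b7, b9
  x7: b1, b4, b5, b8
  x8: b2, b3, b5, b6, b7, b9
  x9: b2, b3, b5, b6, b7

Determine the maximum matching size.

8

For example, pair x1–b2, x2–b9, x3–b5, x4–b3, x5–b1, x6–b6, x7–b8, x8–b7.
The set {x1, x2, x3, x4, x6, x8, x9} has only 6 neighbours ({b2, b3, b5, b6, b7, b9}), so by Hall's theorem at most 8 of the 9 left vertices can be matched.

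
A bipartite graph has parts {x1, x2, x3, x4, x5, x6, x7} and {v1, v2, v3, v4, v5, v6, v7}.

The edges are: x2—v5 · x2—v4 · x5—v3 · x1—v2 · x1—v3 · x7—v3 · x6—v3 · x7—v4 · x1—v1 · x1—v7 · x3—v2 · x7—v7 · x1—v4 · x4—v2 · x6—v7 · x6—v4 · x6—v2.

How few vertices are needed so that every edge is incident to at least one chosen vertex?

6

{x1, x2, x5, x6, x7, v2} is a vertex cover of size 6: every edge has an endpoint in this set.
No smaller cover exists because x1–v1, x2–v5, x3–v2, x5–v3, x6–v4, x7–v7 is a matching of size 6, and a cover must include an endpoint of each of these disjoint edges (König's theorem).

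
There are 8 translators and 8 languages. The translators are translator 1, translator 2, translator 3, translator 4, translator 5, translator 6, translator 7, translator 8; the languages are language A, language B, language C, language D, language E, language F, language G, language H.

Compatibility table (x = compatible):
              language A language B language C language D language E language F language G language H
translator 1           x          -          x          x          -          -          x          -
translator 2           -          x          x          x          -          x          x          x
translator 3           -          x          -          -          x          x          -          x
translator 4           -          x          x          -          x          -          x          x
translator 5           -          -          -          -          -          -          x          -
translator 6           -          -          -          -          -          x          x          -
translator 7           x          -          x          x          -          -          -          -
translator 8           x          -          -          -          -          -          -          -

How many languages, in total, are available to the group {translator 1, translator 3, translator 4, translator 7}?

8

The union of neighbours of {translator 1, translator 3, translator 4, translator 7} is {language A, language B, language C, language D, language E, language F, language G, language H}, which has 8 elements.
Since |N(S)| = 8 ≥ |S| = 4, Hall's condition holds for this subset.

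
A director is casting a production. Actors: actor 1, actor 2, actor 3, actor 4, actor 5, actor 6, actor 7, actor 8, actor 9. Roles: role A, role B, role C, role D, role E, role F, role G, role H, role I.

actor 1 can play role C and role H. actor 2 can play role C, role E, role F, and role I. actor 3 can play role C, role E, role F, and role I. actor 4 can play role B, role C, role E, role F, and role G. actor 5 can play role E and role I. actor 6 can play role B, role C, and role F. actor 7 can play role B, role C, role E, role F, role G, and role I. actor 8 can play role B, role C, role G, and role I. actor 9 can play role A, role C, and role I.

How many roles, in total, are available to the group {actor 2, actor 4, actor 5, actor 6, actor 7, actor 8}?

6

The union of neighbours of {actor 2, actor 4, actor 5, actor 6, actor 7, actor 8} is {role B, role C, role E, role F, role G, role I}, which has 6 elements.
Since |N(S)| = 6 ≥ |S| = 6, Hall's condition holds for this subset.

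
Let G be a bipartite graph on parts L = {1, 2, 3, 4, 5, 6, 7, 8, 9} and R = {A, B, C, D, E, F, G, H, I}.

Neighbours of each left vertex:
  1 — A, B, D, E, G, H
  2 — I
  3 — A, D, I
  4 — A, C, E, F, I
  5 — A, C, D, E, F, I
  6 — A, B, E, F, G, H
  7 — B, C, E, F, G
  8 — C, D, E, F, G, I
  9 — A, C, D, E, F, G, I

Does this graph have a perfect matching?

For example, pair 1-A, 2-I, 3-D, 4-C, 5-F, 6-H, 7-B, 8-E, 9-G.
Every left vertex is matched, so this is a perfect matching.

Yes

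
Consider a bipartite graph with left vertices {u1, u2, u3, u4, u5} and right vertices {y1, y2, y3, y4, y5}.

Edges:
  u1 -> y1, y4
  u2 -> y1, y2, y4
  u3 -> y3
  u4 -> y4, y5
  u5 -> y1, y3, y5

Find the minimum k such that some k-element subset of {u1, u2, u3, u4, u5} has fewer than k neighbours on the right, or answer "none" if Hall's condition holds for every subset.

A matching saturating every left vertex exists, for instance u1→y4, u2→y2, u3→y3, u4→y5, u5→y1.
By Hall's marriage theorem, this means |N(S)| ≥ |S| for every subset S, so no violating subset exists.

none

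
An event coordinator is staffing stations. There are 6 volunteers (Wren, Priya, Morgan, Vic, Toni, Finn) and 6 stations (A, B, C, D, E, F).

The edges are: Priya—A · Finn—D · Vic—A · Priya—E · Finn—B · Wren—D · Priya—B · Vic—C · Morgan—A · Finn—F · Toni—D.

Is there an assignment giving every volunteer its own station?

No

The set {Wren, Toni} has only 1 neighbour ({D}), so by Hall's theorem at most 5 of the 6 volunteers can be matched.
Hence no matching covers every volunteer.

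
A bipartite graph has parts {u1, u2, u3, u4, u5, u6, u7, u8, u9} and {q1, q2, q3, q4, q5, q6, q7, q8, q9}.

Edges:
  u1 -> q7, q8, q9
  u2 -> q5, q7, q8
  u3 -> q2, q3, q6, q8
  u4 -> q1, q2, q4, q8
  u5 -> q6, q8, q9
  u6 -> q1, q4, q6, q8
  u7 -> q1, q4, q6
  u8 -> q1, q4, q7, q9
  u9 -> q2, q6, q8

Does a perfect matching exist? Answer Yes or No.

Yes

For example, pair u1-q7, u2-q5, u3-q3, u4-q2, u5-q9, u6-q6, u7-q1, u8-q4, u9-q8.
Every left vertex is matched, so this is a perfect matching.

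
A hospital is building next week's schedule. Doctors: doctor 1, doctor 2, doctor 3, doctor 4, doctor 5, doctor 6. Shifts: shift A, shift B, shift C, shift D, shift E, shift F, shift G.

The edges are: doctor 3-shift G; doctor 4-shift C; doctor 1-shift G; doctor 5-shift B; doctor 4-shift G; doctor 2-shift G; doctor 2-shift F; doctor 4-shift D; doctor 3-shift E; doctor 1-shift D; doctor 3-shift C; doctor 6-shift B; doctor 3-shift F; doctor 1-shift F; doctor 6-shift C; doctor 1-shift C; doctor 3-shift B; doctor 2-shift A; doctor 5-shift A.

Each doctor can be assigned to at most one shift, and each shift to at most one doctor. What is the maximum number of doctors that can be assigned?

A valid assignment of size 6: doctor 1-shift D, doctor 2-shift F, doctor 3-shift G, doctor 4-shift C, doctor 5-shift A, doctor 6-shift B.
All 6 doctors are matched, so no larger matching exists.

6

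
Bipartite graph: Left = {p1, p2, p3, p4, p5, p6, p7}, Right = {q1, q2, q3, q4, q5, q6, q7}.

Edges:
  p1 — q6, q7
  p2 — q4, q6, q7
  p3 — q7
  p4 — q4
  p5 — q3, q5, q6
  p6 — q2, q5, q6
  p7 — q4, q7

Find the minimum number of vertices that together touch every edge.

{p5, p6, q4, q6, q7} is a vertex cover of size 5: every edge has an endpoint in this set.
No smaller cover exists because p1–q6, p2–q4, p3–q7, p5–q5, p6–q2 is a matching of size 5, and a cover must include an endpoint of each of these disjoint edges (König's theorem).

5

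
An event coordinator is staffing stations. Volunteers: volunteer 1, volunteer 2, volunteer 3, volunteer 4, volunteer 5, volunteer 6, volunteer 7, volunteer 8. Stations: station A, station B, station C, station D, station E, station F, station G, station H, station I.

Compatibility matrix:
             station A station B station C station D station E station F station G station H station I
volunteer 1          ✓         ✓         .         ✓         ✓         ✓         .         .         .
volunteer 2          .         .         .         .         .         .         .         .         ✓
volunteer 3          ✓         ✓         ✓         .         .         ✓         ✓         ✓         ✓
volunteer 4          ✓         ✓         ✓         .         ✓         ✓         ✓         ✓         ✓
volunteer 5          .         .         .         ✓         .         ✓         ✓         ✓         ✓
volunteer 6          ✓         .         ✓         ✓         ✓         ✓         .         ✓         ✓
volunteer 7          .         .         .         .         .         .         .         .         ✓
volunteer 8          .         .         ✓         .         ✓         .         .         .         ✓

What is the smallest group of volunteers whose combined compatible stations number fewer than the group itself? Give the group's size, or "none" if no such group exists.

Take S = {volunteer 2, volunteer 7}. Its neighbourhood is {station I}, so |N(S)| = 1 < |S| = 2.
No single vertex violates Hall's condition since each has at least one neighbour, so 2 is the minimum.

2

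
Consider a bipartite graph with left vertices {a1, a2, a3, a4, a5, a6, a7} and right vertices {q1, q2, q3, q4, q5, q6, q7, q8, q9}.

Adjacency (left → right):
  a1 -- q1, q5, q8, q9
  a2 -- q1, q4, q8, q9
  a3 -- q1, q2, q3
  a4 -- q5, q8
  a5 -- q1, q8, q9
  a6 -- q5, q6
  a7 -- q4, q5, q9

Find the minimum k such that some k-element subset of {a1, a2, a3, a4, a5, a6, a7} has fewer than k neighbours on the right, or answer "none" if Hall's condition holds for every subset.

A matching saturating every left vertex exists, for instance a1→q1, a2→q4, a3→q2, a4→q8, a5→q9, a6→q6, a7→q5.
By Hall's marriage theorem, this means |N(S)| ≥ |S| for every subset S, so no violating subset exists.

none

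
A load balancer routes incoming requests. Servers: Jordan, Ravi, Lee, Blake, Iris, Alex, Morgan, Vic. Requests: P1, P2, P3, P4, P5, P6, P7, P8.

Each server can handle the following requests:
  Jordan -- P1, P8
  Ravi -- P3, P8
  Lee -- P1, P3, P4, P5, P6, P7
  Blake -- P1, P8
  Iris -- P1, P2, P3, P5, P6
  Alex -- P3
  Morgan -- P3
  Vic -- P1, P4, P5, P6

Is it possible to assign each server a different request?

No

The set {Jordan, Ravi, Blake, Alex, Morgan} has only 3 neighbours ({P1, P3, P8}), so by Hall's theorem at most 6 of the 8 servers can be matched.
Hence no matching covers every server.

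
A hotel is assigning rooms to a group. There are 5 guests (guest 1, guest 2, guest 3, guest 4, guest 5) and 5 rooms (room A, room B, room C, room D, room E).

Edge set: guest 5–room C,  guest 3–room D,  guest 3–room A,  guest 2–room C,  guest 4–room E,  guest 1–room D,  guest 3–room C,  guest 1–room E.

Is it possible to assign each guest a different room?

The set {guest 2, guest 5} has only 1 neighbour ({room C}), so by Hall's theorem at most 4 of the 5 guests can be matched.
Hence no matching covers every guest.

No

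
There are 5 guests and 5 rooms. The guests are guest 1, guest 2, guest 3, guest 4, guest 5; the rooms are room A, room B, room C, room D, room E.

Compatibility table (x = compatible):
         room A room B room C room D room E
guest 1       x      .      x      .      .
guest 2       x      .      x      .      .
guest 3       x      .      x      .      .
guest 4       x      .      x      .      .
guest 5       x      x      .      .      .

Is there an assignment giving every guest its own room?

The set {guest 1, guest 2, guest 3, guest 4} has only 2 neighbours ({room A, room C}), so by Hall's theorem at most 3 of the 5 guests can be matched.
Hence no matching covers every guest.

No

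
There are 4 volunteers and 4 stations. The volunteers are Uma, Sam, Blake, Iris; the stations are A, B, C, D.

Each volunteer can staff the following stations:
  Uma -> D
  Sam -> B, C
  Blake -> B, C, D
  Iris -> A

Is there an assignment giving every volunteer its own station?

Yes

A valid assignment of size 4: Uma–D, Sam–C, Blake–B, Iris–A.
All 4 volunteers are covered.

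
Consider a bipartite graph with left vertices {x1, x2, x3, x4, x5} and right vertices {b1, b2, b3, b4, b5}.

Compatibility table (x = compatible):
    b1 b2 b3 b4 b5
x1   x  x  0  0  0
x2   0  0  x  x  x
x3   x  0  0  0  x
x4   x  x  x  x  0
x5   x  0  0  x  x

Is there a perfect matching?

Yes

One maximum matching: x1-b2, x2-b4, x3-b1, x4-b3, x5-b5.
Every left vertex is matched, so this is a perfect matching.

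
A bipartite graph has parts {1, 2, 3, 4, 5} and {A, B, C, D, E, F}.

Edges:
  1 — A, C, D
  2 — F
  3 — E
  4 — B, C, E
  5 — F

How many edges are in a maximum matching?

4

For example, pair 1→C, 2→F, 3→E, 4→B.
The set {2, 5} has only 1 neighbour ({F}), so by Hall's theorem at most 4 of the 5 left vertices can be matched.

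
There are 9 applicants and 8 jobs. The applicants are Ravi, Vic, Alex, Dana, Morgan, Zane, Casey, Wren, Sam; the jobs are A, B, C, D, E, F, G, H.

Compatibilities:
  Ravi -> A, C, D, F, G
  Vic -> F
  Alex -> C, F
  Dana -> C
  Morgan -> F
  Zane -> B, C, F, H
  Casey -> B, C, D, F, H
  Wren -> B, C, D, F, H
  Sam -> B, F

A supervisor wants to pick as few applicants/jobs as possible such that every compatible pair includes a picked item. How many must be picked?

6

{Ravi, B, C, D, F, H} is a vertex cover of size 6: every edge has an endpoint in this set.
No smaller cover exists because Ravi–G, Vic–F, Alex–C, Zane–B, Casey–D, Wren–H is a matching of size 6, and a cover must include an endpoint of each of these disjoint edges (König's theorem).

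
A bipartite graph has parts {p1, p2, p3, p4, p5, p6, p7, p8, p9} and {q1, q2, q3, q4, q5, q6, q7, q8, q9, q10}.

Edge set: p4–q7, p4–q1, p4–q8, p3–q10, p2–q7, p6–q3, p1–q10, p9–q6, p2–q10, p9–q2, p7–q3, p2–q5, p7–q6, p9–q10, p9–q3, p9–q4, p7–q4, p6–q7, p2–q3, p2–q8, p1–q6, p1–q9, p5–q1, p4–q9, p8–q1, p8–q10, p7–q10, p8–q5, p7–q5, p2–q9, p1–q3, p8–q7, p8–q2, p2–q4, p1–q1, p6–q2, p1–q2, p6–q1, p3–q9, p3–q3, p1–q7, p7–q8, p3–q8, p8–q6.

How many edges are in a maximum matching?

9

One maximum matching: p1→q9, p2→q4, p3→q10, p4→q8, p5→q1, p6→q2, p7→q3, p8→q7, p9→q6.
All 9 left vertices are matched, so no larger matching exists.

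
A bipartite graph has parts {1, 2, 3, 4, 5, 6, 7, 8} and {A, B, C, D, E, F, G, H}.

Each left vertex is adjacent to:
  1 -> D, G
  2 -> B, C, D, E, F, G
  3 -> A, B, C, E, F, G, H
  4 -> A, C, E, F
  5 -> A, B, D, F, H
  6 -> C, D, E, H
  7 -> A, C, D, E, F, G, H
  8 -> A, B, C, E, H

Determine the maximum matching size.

8

A valid assignment of size 8: 1→D, 2→B, 3→G, 4→F, 5→H, 6→C, 7→E, 8→A.
This saturates every left vertex, so 8 is the maximum.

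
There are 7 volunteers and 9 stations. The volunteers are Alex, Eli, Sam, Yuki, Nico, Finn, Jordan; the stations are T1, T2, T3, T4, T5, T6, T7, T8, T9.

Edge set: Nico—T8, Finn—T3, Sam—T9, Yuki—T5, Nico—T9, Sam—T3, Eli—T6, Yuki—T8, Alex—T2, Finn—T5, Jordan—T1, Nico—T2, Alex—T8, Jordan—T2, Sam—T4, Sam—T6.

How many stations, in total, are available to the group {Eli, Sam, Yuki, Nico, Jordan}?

The union of neighbours of {Eli, Sam, Yuki, Nico, Jordan} is {T1, T2, T3, T4, T5, T6, T8, T9}, which has 8 elements.
Since |N(S)| = 8 ≥ |S| = 5, Hall's condition holds for this subset.

8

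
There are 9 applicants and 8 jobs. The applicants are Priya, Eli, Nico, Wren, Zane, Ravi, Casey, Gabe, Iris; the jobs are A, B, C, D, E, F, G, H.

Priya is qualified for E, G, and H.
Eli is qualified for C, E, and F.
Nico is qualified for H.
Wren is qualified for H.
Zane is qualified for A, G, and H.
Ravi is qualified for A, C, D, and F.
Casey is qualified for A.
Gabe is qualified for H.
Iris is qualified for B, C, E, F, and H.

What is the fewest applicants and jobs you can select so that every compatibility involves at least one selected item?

{Priya, Eli, Zane, Ravi, Casey, Iris, H} is a vertex cover of size 7: every edge has an endpoint in this set.
No smaller cover exists because Priya–E, Eli–C, Nico–H, Zane–G, Ravi–F, Casey–A, Iris–B is a matching of size 7, and a cover must include an endpoint of each of these disjoint edges (König's theorem).

7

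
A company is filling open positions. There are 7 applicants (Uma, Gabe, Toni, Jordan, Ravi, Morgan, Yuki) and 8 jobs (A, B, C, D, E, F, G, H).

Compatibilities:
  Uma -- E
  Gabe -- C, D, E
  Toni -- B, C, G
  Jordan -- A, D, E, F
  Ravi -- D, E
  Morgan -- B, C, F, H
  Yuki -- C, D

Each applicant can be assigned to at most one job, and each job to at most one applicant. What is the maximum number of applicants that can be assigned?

A valid assignment of size 6: Uma-E, Gabe-C, Toni-G, Jordan-F, Ravi-D, Morgan-B.
The set {Uma, Gabe, Ravi, Yuki} has only 3 neighbours ({C, D, E}), so by Hall's theorem at most 6 of the 7 applicants can be matched.

6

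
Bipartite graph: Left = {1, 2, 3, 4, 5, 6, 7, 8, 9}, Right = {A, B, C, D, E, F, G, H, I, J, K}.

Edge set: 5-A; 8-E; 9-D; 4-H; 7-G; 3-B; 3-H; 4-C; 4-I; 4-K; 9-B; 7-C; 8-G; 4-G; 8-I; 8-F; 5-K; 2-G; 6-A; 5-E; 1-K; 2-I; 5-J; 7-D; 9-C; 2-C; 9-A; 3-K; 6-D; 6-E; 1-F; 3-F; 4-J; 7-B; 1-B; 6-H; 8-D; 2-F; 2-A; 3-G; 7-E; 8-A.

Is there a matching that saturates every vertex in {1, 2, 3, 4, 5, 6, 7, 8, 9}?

Yes

A valid assignment of size 9: 1–F, 2–A, 3–H, 4–K, 5–J, 6–D, 7–E, 8–G, 9–B.
All 9 left vertices are covered.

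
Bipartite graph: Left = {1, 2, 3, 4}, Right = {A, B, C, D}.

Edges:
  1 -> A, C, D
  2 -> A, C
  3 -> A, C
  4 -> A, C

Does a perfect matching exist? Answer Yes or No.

The set {2, 3, 4} has only 2 neighbours ({A, C}), so by Hall's theorem at most 3 of the 4 left vertices can be matched.
Hence no matching covers every left vertex.

No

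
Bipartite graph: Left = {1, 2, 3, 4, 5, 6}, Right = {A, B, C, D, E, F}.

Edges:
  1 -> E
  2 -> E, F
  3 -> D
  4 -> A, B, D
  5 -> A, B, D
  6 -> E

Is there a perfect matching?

The set {1, 6} has only 1 neighbour ({E}), so by Hall's theorem at most 5 of the 6 left vertices can be matched.
Hence no matching covers every left vertex.

No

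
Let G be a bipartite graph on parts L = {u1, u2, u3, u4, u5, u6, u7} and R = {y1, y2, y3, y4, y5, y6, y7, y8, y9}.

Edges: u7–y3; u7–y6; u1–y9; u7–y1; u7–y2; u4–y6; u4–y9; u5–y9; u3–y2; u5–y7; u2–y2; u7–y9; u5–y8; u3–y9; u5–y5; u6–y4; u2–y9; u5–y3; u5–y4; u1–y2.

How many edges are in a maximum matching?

A valid assignment of size 6: u1→y9, u2→y2, u4→y6, u5→y7, u6→y4, u7→y3.
The set {u1, u2, u3} has only 2 neighbours ({y2, y9}), so by Hall's theorem at most 6 of the 7 left vertices can be matched.

6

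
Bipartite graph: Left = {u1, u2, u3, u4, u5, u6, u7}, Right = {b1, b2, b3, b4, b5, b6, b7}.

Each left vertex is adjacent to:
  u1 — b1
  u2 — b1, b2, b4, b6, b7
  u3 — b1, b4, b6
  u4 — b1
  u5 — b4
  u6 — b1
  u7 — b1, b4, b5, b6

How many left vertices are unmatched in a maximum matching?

2

A valid assignment of size 5: u1–b1, u2–b7, u3–b6, u5–b4, u7–b5.
The set {u1, u4, u6} has only 1 neighbour ({b1}), so by Hall's theorem at most 5 of the 7 left vertices can be matched.
That matches 5 of the 7, leaving 2 unmatched; no matching can do better.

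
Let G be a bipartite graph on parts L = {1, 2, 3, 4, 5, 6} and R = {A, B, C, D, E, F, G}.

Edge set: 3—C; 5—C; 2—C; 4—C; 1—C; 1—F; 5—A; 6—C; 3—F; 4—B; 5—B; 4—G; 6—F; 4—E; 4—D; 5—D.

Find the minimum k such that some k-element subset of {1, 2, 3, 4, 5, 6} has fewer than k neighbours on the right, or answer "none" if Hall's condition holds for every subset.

3

Take S = {1, 2, 3}. Its neighbourhood is {C, F}, so |N(S)| = 2 < |S| = 3.
Every subset of size less than 3 has at least as many neighbours as members, so 3 is the minimum.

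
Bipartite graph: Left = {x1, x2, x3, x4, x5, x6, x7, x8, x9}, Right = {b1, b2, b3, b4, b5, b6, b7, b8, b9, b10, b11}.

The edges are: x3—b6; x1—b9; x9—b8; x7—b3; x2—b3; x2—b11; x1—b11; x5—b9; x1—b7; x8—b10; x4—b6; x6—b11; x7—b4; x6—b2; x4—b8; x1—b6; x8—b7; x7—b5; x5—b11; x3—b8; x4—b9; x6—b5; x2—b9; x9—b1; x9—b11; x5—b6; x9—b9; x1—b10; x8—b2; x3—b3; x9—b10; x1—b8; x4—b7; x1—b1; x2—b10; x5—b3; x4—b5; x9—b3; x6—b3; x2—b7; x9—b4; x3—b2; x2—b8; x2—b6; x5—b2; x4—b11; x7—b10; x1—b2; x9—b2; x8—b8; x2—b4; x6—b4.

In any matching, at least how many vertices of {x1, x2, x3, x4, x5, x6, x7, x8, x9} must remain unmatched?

0

One maximum matching: x1→b7, x2→b8, x3→b3, x4→b5, x5→b6, x6→b11, x7→b4, x8→b2, x9→b1.
This saturates every left vertex, so 9 is the maximum.
That matches 9 of the 9, leaving 0 unmatched; no matching can do better.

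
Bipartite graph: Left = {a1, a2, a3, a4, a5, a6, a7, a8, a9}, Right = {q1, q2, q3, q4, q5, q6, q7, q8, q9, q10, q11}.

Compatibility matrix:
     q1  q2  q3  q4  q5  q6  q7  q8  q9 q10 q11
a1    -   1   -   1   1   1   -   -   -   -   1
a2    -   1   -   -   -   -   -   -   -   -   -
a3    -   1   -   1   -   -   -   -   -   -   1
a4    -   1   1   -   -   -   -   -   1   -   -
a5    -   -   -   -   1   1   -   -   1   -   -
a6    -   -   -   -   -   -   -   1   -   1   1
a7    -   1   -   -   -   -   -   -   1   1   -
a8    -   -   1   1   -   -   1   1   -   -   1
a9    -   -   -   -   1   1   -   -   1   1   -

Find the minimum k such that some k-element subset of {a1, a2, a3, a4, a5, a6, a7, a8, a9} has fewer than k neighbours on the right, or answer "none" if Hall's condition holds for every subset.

none

A matching saturating every left vertex exists, for instance a1→q6, a2→q2, a3→q11, a4→q3, a5→q9, a6→q8, a7→q10, a8→q4, a9→q5.
By Hall's marriage theorem, this means |N(S)| ≥ |S| for every subset S, so no violating subset exists.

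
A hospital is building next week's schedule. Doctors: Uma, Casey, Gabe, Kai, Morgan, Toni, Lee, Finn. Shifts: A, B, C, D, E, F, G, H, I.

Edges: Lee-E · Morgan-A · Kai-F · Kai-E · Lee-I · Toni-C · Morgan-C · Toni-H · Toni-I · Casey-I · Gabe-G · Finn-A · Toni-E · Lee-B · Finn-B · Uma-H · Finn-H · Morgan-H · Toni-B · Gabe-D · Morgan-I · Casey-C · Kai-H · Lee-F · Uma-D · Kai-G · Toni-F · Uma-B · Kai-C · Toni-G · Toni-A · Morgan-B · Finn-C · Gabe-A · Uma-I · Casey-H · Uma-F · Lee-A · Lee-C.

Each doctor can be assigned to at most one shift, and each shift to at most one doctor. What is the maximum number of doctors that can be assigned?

8

A valid assignment of size 8: Uma–H, Casey–C, Gabe–D, Kai–G, Morgan–A, Toni–F, Lee–E, Finn–B.
All 8 doctors are matched, so no larger matching exists.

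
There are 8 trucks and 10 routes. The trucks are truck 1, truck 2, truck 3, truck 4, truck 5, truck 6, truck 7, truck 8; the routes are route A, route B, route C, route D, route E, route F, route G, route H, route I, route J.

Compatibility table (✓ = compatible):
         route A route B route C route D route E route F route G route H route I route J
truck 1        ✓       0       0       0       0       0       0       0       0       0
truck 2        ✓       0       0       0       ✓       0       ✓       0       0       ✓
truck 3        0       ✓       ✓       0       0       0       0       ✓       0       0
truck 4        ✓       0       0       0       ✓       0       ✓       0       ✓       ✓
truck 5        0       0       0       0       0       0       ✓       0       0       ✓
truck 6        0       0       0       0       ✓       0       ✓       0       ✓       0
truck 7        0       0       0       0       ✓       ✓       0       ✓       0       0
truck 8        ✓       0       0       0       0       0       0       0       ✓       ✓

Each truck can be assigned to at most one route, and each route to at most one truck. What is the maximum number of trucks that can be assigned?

A valid assignment of size 7: truck 1–route A, truck 2–route G, truck 3–route B, truck 4–route I, truck 5–route J, truck 6–route E, truck 7–route F.
The set {truck 1, truck 2, truck 4, truck 5, truck 6, truck 8} has only 5 neighbours ({route A, route E, route G, route I, route J}), so by Hall's theorem at most 7 of the 8 trucks can be matched.

7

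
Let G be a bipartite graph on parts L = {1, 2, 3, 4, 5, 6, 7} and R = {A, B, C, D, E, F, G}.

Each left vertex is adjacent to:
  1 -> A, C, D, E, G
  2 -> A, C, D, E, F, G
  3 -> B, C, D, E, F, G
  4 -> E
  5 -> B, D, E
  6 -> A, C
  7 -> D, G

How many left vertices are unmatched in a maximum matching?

For example, pair 1-A, 2-F, 3-B, 4-E, 5-D, 6-C, 7-G.
All 7 left vertices are matched, so no larger matching exists.
That matches 7 of the 7, leaving 0 unmatched; no matching can do better.

0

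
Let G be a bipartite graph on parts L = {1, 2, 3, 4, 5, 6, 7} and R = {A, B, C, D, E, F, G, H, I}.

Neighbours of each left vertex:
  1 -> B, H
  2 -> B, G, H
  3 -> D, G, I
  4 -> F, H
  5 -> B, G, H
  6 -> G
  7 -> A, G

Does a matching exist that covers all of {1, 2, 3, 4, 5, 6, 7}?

The set {1, 2, 5, 6} has only 3 neighbours ({B, G, H}), so by Hall's theorem at most 6 of the 7 left vertices can be matched.
Hence no matching covers every left vertex.

No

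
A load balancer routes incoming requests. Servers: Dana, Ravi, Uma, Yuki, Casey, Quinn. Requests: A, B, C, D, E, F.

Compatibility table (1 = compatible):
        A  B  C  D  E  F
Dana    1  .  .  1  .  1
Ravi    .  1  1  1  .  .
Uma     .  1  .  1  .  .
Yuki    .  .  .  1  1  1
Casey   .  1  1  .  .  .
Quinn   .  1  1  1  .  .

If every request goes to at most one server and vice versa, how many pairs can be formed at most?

5

One maximum matching: Dana→F, Ravi→C, Uma→D, Yuki→E, Casey→B.
The set {Ravi, Uma, Casey, Quinn} has only 3 neighbours ({B, C, D}), so by Hall's theorem at most 5 of the 6 servers can be matched.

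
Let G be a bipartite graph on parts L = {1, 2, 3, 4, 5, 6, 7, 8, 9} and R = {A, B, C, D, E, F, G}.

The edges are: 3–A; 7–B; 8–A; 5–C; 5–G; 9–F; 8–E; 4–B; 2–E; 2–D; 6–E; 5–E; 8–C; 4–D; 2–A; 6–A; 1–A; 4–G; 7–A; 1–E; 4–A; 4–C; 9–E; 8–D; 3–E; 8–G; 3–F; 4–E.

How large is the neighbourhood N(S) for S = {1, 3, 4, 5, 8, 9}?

The union of neighbours of {1, 3, 4, 5, 8, 9} is {A, B, C, D, E, F, G}, which has 7 elements.
Since |N(S)| = 7 ≥ |S| = 6, Hall's condition holds for this subset.

7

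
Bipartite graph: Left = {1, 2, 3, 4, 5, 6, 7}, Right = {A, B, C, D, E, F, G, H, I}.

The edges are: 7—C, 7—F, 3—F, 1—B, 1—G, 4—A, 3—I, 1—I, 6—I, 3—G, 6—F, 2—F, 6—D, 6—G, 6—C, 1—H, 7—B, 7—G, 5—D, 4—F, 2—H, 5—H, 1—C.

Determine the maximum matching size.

For example, pair 1-G, 2-H, 3-I, 4-A, 5-D, 6-F, 7-B.
This saturates every left vertex, so 7 is the maximum.

7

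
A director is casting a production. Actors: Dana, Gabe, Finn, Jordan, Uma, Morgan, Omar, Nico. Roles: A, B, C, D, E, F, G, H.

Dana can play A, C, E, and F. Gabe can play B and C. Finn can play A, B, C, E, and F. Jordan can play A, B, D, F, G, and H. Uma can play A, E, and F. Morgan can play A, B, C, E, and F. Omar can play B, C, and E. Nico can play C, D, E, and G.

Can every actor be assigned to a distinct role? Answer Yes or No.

No

The set {Dana, Gabe, Finn, Uma, Morgan, Omar} has only 5 neighbours ({A, B, C, E, F}), so by Hall's theorem at most 7 of the 8 actors can be matched.
Hence no matching covers every actor.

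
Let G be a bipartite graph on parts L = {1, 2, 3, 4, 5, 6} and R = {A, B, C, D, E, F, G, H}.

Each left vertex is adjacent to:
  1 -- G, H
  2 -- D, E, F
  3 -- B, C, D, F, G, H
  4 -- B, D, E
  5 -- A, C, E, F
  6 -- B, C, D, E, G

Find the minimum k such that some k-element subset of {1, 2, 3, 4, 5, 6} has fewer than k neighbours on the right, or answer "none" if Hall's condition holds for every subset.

none

A matching saturating every left vertex exists, for instance 1→H, 2→D, 3→B, 4→E, 5→C, 6→G.
By Hall's marriage theorem, this means |N(S)| ≥ |S| for every subset S, so no violating subset exists.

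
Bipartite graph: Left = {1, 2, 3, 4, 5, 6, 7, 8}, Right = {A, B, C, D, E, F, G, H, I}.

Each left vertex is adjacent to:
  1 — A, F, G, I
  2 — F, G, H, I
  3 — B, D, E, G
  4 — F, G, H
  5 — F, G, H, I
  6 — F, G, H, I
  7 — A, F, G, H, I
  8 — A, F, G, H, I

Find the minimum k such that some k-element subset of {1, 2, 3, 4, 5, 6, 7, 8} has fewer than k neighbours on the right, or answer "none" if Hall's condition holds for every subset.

6

Take S = {1, 2, 4, 5, 6, 7}. Its neighbourhood is {A, F, G, H, I}, so |N(S)| = 5 < |S| = 6.
Every subset of size less than 6 has at least as many neighbours as members, so 6 is the minimum.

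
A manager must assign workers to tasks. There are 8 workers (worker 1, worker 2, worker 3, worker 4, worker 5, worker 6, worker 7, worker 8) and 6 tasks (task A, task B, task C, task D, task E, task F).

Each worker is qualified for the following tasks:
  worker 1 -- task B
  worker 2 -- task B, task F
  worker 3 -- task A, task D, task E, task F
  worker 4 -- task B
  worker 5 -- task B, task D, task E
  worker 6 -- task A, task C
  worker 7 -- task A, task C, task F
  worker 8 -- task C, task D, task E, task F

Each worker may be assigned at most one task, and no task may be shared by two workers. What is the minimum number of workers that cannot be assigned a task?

2

For example, pair worker 1–task B, worker 2–task F, worker 3–task D, worker 5–task E, worker 6–task C, worker 7–task A.
The set {worker 1, worker 2, worker 3, worker 4, worker 5, worker 6, worker 7, worker 8} has only 6 neighbours ({task A, task B, task C, task D, task E, task F}), so by Hall's theorem at most 6 of the 8 workers can be matched.
That matches 6 of the 8, leaving 2 unmatched; no matching can do better.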